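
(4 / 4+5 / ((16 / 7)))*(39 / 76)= 1989 / 1216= 1.64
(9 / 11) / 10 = 9 / 110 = 0.08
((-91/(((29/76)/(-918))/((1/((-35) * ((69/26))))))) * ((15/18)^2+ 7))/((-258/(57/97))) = 574582762/13910285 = 41.31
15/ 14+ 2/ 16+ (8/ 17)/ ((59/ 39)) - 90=-4970447/ 56168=-88.49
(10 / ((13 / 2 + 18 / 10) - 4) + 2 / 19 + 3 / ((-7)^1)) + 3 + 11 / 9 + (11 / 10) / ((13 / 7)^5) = 1199068030397 / 191108220030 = 6.27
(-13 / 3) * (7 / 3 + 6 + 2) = -403 / 9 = -44.78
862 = 862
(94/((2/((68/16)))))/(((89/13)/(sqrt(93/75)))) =10387 * sqrt(31)/1780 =32.49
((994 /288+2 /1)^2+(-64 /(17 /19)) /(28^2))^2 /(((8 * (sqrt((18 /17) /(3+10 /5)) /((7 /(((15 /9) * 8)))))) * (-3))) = -261877304601981121 * sqrt(170) /81835767512432640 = -41.72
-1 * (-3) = 3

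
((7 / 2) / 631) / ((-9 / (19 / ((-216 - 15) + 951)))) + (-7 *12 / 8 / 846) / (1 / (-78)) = 372081829 / 384354720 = 0.97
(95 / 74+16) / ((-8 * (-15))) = 1279 / 8880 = 0.14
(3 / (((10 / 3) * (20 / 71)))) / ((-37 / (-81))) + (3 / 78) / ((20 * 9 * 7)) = 21195403 / 3030300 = 6.99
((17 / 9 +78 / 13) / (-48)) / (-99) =71 / 42768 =0.00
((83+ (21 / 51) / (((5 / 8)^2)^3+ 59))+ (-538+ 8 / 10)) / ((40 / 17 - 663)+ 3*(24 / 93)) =18528981182617 / 26919770120565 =0.69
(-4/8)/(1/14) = -7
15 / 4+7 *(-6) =-153 / 4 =-38.25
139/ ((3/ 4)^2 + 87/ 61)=135664/ 1941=69.89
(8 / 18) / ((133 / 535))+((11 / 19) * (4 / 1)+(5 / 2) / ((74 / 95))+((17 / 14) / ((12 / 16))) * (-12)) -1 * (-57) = 7951555 / 177156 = 44.88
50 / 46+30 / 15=71 / 23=3.09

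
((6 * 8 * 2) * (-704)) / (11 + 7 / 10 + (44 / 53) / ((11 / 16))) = -35819520 / 6841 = -5236.01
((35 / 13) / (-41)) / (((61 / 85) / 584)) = -1737400 / 32513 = -53.44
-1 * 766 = -766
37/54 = 0.69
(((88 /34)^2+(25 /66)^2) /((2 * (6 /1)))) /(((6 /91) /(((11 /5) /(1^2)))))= 783859531 /41199840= 19.03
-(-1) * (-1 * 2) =-2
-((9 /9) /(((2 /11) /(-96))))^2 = -278784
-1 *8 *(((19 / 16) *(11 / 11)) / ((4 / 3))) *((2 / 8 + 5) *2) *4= -1197 / 4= -299.25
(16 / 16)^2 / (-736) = -1 / 736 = -0.00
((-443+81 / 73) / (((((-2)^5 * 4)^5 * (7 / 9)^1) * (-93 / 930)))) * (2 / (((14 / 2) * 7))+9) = -321531615 / 215083372249088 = -0.00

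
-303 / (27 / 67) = -6767 / 9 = -751.89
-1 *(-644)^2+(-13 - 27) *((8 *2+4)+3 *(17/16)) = -831327/2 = -415663.50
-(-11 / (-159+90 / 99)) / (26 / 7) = -847 / 45214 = -0.02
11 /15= 0.73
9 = 9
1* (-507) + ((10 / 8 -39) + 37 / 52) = -14145 / 26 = -544.04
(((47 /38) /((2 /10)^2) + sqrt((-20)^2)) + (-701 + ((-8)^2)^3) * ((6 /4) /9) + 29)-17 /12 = 9952733 /228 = 43652.34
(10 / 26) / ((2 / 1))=5 / 26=0.19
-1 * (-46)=46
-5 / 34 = -0.15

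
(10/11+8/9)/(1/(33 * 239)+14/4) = 85084/165633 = 0.51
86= 86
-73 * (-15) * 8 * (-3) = -26280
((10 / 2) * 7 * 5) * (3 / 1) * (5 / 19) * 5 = 13125 / 19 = 690.79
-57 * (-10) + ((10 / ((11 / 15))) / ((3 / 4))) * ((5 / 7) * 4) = 621.95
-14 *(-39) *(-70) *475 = -18154500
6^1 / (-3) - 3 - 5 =-10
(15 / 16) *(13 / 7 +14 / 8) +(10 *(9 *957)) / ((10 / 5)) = 19294635 / 448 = 43068.38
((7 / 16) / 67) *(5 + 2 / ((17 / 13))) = 777 / 18224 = 0.04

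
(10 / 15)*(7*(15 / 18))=35 / 9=3.89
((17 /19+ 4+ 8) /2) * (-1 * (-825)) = 202125 /38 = 5319.08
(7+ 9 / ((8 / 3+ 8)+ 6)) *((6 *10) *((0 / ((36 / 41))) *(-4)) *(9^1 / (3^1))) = 0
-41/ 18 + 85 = 1489/ 18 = 82.72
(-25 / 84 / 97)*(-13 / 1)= 0.04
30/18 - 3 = -4/3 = -1.33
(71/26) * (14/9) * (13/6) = 497/54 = 9.20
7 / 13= 0.54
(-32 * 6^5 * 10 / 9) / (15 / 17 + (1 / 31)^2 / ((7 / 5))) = -313080.27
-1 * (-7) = 7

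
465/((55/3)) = 279/11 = 25.36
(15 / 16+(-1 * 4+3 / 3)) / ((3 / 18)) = -99 / 8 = -12.38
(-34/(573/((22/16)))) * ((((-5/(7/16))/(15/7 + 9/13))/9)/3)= 24310/1995759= 0.01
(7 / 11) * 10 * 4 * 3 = 840 / 11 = 76.36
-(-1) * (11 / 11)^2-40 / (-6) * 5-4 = 91 / 3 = 30.33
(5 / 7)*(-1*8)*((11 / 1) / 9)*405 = -19800 / 7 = -2828.57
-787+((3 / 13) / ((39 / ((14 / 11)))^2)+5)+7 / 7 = -622855895 / 797511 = -781.00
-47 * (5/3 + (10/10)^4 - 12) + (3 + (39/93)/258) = 3532463/7998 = 441.67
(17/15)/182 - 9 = -24553/2730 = -8.99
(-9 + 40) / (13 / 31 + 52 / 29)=14.01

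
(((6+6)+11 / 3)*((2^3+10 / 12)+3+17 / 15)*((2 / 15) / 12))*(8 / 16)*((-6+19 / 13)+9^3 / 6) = 55598603 / 421200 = 132.00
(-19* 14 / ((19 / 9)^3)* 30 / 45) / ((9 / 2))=-1512 / 361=-4.19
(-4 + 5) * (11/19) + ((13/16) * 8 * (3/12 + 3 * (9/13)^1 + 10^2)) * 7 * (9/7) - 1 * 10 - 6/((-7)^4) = 2181209147/364952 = 5976.70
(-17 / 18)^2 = 289 / 324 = 0.89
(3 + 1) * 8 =32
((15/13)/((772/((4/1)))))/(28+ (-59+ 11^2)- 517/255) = 3825/56284397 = 0.00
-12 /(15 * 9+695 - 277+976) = -12 /1529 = -0.01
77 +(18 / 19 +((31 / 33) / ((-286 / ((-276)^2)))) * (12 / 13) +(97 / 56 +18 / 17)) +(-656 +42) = -282671663269 / 369881512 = -764.22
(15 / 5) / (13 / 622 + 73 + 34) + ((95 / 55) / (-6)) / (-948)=39338887 / 1388321352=0.03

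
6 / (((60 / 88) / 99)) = 4356 / 5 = 871.20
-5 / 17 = -0.29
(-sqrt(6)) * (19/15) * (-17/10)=323 * sqrt(6)/150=5.27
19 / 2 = 9.50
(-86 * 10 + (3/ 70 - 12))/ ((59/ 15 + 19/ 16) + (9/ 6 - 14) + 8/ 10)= 1464888/ 11053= 132.53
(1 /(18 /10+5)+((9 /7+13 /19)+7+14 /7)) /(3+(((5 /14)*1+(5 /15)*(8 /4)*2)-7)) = -150813 /31331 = -4.81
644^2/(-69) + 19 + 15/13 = -233630/39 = -5990.51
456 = 456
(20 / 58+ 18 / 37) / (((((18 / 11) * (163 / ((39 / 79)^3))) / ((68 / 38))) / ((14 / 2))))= 7695836148 / 1638408533159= 0.00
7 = 7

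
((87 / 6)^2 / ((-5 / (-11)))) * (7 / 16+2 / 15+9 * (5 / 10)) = 11258467 / 4800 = 2345.51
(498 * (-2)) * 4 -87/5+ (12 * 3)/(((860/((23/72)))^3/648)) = -40721831642233/10176896000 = -4001.40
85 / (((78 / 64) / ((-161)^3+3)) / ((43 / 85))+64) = 488106594880 / 367515550477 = 1.33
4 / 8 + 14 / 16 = 11 / 8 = 1.38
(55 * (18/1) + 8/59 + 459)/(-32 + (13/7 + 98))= 598493/28025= 21.36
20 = 20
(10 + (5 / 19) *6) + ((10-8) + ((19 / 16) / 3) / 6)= 74665 / 5472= 13.64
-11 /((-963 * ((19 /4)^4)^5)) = 12094627905536 /36199144439616757740201443763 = 0.00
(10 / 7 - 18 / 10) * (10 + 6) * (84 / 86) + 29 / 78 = -91109 / 16770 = -5.43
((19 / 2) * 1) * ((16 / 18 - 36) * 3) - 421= -4265 / 3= -1421.67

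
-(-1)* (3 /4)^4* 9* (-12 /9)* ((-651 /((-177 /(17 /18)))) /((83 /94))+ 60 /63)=-40702527 /2193856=-18.55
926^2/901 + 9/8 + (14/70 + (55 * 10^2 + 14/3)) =698204939/108120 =6457.69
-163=-163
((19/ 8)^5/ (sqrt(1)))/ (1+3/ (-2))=-2476099/ 16384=-151.13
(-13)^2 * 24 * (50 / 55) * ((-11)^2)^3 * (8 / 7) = 52257828480 / 7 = 7465404068.57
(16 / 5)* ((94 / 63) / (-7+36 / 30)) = -1504 / 1827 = -0.82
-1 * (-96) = 96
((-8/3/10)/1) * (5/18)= -2/27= -0.07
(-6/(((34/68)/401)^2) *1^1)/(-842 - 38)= 482403/110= 4385.48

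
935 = 935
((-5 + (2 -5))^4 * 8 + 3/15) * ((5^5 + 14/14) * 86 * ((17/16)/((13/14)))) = 1310379182511/130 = 10079839865.47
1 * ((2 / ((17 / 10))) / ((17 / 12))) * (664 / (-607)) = -159360 / 175423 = -0.91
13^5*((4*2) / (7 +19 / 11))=4084223 / 12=340351.92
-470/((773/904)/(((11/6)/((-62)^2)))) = -584210/2228559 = -0.26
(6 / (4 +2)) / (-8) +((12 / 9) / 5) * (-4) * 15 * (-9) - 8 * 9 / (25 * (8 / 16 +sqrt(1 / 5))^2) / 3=-1157 / 40 +384 * sqrt(5) / 5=142.81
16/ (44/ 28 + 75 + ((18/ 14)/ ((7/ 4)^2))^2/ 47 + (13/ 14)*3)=176944096/ 877652591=0.20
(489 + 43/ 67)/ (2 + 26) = 17.49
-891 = -891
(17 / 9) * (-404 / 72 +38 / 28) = -4556 / 567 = -8.04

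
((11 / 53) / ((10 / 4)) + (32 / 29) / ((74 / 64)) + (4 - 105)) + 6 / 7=-197261083 / 1990415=-99.11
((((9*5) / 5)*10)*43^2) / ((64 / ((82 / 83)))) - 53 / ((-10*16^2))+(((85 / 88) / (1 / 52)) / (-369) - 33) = 2535.71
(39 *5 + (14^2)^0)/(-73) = -196/73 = -2.68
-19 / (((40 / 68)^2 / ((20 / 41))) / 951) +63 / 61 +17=-318312901 / 12505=-25454.85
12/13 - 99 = -1275/13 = -98.08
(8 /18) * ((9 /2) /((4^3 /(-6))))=-0.19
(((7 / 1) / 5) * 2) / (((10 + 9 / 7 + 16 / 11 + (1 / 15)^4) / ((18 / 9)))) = 10914750 / 24831601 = 0.44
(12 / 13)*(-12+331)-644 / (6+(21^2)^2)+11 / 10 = 7472690281 / 25283310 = 295.56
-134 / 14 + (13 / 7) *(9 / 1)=50 / 7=7.14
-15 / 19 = -0.79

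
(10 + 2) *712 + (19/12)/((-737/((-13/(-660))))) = 49871669513/5837040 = 8544.00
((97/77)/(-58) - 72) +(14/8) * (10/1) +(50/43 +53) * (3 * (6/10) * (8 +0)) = 725.42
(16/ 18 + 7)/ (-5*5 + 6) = -71/ 171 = -0.42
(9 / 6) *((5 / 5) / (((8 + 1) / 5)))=5 / 6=0.83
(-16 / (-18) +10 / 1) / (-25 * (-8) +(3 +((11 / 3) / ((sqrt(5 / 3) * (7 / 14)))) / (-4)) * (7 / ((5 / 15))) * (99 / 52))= 8632624 * sqrt(15) / 5361464993 +1695643040 / 48253184937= 0.04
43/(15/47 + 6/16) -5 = 14863/261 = 56.95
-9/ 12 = -3/ 4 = -0.75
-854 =-854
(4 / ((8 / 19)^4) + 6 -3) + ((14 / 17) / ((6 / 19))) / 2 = 6871139 / 52224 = 131.57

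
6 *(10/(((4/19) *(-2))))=-285/2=-142.50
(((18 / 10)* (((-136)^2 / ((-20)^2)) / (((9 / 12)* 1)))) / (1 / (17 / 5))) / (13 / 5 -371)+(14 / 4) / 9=-438847 / 690750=-0.64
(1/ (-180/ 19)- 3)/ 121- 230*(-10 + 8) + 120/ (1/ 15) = 49222241/ 21780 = 2259.97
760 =760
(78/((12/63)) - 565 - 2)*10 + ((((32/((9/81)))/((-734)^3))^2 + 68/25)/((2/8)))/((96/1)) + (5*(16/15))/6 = -1730665013237596933631/1099534597616146050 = -1574.00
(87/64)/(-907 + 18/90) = -435/290176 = -0.00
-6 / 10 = -3 / 5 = -0.60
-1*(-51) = 51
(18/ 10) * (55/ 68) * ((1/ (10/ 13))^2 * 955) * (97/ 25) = 309975237/ 34000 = 9116.92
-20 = -20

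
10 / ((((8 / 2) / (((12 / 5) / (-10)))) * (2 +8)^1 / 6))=-9 / 25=-0.36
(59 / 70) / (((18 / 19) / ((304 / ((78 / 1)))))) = 42598 / 12285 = 3.47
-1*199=-199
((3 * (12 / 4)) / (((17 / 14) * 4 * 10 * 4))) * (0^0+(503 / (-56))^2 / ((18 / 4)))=15713 / 17920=0.88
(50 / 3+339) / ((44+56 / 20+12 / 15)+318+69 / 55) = 58685 / 60531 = 0.97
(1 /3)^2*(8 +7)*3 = 5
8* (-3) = -24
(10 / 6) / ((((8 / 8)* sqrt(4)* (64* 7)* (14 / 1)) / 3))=5 / 12544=0.00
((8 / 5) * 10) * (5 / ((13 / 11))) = 67.69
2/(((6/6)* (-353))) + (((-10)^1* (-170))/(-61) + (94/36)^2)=-146905531/6976692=-21.06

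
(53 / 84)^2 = 2809 / 7056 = 0.40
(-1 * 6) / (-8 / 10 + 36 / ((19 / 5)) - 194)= 285 / 8803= 0.03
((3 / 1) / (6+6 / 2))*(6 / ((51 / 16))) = 32 / 51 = 0.63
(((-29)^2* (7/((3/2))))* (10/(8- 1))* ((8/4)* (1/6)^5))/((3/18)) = 4205/486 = 8.65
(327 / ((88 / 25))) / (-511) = -8175 / 44968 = -0.18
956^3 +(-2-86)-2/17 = 14853286374/17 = 873722727.88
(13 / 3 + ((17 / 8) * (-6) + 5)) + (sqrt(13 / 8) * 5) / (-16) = -41 / 12- 5 * sqrt(26) / 64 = -3.82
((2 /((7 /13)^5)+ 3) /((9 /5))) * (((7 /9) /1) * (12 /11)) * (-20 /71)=-317202800 /50629887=-6.27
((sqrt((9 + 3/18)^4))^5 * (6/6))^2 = 64158439152961731834506988525390625/3656158440062976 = 17548046728482758543.62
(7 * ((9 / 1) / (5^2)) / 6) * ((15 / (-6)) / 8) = -21 / 160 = -0.13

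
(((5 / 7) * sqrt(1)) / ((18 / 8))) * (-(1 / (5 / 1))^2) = -4 / 315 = -0.01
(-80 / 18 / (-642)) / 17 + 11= 540263 / 49113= 11.00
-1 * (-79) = 79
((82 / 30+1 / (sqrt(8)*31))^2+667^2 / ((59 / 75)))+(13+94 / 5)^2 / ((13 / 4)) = 41*sqrt(2) / 930+750752501250223 / 1326756600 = 565855.55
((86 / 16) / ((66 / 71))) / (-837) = -3053 / 441936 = -0.01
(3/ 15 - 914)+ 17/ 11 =-50174/ 55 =-912.25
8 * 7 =56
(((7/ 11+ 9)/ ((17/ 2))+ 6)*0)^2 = 0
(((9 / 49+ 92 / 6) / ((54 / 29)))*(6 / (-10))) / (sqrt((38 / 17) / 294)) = -66149*sqrt(969) / 35910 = -57.34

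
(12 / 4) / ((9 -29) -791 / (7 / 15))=-3 / 1715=-0.00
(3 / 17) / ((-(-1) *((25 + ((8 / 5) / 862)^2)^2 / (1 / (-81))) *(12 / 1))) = -21566968200625 / 74244308494084732548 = -0.00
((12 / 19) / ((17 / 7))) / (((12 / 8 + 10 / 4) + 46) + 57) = 84 / 34561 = 0.00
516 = 516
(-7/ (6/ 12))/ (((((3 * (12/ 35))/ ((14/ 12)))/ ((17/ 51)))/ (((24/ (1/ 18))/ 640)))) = -343/ 96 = -3.57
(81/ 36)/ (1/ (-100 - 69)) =-380.25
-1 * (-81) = 81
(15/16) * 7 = 105/16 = 6.56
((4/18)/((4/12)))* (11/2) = 11/3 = 3.67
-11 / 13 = -0.85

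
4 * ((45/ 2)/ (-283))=-90/ 283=-0.32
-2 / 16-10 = -81 / 8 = -10.12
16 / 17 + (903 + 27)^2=14703316 / 17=864900.94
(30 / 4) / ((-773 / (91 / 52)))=-105 / 6184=-0.02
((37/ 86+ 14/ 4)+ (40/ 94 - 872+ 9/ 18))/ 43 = -3504997/ 173806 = -20.17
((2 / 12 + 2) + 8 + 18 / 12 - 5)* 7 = 140 / 3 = 46.67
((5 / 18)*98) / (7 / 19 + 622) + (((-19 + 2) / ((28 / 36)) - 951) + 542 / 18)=-140457928 / 148995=-942.70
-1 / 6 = -0.17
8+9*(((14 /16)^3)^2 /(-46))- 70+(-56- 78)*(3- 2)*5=-8827971609 /12058624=-732.09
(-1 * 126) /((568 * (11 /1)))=-63 /3124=-0.02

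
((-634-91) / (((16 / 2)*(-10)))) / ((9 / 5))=725 / 144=5.03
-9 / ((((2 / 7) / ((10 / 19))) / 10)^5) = -47269687500000 / 2476099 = -19090386.73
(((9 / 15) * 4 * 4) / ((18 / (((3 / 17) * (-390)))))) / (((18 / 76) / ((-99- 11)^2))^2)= -43974536320000 / 459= -95805090021.79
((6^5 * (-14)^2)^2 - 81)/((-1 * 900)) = -51619302603/20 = -2580965130.15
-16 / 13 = -1.23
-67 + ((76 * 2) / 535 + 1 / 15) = -106972 / 1605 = -66.65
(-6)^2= 36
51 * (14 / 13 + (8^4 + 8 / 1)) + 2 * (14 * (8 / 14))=209374.92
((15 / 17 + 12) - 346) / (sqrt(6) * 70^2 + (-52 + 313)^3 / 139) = -4665107213739 / 1775537331228179 + 536132632700 * sqrt(6) / 5326611993684537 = -0.00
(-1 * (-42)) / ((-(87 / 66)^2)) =-20328 / 841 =-24.17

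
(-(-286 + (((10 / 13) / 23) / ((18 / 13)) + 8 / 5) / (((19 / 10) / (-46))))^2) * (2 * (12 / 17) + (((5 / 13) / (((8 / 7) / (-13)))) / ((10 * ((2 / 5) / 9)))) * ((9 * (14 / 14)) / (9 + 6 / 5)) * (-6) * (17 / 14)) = -6846731.37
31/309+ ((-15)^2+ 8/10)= 225.90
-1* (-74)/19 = 3.89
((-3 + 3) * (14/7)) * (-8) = 0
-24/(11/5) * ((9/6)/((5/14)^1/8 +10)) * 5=-448/55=-8.15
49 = 49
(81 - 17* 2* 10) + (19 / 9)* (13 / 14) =-32387 / 126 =-257.04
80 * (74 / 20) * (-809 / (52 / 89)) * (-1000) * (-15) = -79921110000 / 13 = -6147777692.31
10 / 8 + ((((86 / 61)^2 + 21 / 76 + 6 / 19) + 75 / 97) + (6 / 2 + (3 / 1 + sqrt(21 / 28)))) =sqrt(3) / 2 + 72712866 / 6857803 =11.47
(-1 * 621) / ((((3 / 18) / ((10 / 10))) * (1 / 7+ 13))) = -567 / 2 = -283.50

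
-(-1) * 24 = 24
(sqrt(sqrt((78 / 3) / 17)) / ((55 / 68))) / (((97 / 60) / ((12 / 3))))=192 * 17^(3 / 4) * 26^(1 / 4) / 1067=3.40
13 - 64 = -51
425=425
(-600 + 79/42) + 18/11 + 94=-232147/462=-502.48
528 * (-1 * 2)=-1056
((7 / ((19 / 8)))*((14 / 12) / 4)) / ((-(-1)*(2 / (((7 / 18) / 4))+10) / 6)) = 343 / 2033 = 0.17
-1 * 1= -1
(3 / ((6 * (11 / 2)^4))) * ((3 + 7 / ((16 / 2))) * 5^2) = 775 / 14641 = 0.05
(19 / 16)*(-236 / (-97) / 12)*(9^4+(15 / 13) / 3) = 47809529 / 30264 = 1579.75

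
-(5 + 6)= -11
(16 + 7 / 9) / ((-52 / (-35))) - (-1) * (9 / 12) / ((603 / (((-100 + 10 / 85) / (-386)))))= 580909403 / 51439518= 11.29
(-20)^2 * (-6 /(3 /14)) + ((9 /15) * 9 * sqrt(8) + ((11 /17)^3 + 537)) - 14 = -52454770 /4913 + 54 * sqrt(2) /5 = -10661.46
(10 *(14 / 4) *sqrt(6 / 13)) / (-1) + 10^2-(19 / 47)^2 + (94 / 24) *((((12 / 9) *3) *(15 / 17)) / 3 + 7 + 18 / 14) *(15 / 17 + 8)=11503207081 / 26812842-35 *sqrt(78) / 13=405.24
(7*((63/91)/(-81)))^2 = 49/13689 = 0.00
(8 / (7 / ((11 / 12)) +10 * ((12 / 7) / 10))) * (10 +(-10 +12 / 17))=154 / 255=0.60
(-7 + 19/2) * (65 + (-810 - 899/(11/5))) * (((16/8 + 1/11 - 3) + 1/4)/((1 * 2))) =920025/968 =950.44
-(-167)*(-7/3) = -1169/3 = -389.67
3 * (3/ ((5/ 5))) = 9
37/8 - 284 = -279.38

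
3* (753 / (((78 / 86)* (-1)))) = -32379 / 13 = -2490.69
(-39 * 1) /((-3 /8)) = 104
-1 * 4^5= -1024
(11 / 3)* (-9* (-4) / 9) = 44 / 3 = 14.67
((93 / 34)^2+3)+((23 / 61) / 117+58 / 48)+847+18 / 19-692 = 52557747499 / 313514136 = 167.64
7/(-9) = -7/9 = -0.78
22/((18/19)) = 209/9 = 23.22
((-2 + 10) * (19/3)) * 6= 304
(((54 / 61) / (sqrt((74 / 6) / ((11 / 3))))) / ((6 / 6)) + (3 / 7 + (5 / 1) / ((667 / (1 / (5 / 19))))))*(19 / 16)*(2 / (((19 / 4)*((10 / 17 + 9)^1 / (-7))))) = -3213*sqrt(407) / 367891 - 18139 / 108721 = -0.34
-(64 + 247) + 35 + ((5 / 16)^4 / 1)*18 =-9038343 / 32768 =-275.83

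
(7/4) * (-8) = -14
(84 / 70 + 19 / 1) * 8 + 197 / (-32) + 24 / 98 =1220599 / 7840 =155.69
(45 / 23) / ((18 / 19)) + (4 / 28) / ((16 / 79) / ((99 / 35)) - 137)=711800039 / 344835274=2.06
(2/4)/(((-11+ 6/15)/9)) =-45/106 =-0.42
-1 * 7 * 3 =-21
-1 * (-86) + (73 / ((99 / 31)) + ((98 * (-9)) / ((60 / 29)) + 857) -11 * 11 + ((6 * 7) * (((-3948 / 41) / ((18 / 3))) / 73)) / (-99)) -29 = 1154565719 / 2963070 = 389.65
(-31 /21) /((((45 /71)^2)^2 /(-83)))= 65384255213 /86113125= 759.28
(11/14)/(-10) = -11/140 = -0.08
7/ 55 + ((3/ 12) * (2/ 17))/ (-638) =13799/ 108460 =0.13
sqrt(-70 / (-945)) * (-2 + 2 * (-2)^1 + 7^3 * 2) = 680 * sqrt(6) / 9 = 185.07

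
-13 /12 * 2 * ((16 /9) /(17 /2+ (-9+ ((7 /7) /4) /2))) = 832 /81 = 10.27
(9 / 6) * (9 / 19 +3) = 5.21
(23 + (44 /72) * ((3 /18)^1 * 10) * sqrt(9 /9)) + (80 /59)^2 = 4860457 /187974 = 25.86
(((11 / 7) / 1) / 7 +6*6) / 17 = 1775 / 833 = 2.13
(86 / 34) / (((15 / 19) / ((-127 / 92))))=-103759 / 23460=-4.42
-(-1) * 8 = 8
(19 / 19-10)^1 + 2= -7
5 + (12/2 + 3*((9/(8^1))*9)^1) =331/8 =41.38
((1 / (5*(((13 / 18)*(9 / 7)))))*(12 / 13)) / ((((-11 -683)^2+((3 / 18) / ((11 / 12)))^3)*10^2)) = 0.00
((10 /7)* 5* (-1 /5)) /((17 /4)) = -40 /119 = -0.34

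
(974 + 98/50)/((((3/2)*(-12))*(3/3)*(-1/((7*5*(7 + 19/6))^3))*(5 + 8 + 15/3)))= 1055317517065/7776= 135714701.27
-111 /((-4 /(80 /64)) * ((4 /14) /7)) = 27195 /32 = 849.84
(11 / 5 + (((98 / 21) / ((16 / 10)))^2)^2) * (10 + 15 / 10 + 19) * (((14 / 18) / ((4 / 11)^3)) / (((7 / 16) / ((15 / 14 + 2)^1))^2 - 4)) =-9243.90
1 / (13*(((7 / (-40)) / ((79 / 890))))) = -316 / 8099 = -0.04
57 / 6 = 19 / 2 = 9.50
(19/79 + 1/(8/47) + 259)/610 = 167553/385520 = 0.43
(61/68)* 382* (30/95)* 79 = 2761287/323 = 8548.88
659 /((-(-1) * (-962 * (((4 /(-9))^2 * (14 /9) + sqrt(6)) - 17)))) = 350219619 * sqrt(6) /139389870230 + 5846121459 /139389870230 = 0.05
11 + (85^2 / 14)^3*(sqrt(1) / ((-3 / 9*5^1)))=-226289679191 / 2744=-82467084.25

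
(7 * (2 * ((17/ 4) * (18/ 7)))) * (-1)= -153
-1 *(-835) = 835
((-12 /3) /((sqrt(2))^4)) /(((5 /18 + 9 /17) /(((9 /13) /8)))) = -1377 /12844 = -0.11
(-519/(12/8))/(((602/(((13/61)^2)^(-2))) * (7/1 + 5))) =-2395330493/103162332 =-23.22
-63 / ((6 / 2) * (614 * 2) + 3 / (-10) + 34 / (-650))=-5850 / 342053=-0.02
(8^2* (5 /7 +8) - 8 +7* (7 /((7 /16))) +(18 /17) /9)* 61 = 4804238 /119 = 40371.75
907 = 907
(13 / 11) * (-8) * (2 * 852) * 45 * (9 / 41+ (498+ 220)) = -21348325440 / 41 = -520690864.39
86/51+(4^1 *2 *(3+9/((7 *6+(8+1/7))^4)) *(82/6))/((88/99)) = 3542585444002/9556824771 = 370.69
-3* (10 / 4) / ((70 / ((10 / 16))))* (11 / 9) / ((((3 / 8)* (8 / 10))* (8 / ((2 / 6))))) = -275 / 24192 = -0.01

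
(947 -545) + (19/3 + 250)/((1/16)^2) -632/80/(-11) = 21787937/330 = 66024.05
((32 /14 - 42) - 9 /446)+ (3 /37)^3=-6283471009 /158138666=-39.73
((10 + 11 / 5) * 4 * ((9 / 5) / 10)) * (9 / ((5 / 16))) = 158112 / 625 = 252.98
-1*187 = -187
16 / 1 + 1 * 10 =26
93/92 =1.01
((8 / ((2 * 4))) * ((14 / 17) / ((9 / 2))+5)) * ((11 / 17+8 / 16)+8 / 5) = 370331 / 26010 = 14.24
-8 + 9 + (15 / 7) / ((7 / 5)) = 124 / 49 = 2.53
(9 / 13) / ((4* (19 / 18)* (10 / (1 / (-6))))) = -27 / 9880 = -0.00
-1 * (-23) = 23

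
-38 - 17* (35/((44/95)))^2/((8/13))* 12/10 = -1466270147/7744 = -189342.74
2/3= 0.67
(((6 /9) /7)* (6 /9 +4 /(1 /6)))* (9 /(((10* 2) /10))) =74 /7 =10.57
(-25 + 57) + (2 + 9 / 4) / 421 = 53905 / 1684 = 32.01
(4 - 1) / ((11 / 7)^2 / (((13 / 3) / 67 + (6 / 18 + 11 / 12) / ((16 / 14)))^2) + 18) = 2720352649 / 17990731062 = 0.15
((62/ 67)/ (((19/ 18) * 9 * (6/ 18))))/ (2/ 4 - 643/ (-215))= 159960/ 1910773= 0.08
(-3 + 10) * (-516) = -3612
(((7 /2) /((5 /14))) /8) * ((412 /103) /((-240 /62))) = -1519 /1200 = -1.27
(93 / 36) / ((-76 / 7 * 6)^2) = 1519 / 2495232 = 0.00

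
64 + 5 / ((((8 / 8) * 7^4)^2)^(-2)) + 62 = 166164652848131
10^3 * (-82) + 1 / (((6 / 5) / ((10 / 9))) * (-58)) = -128412025 / 1566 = -82000.02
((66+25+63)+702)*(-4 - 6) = -8560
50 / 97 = 0.52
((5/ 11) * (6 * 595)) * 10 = 178500/ 11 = 16227.27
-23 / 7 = -3.29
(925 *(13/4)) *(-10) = -60125/2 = -30062.50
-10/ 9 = -1.11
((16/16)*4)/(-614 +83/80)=-0.01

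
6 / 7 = 0.86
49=49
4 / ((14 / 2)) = 4 / 7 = 0.57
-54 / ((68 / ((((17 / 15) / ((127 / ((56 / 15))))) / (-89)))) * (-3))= -28 / 282575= -0.00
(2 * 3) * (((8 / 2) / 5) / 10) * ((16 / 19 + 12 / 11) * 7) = 33936 / 5225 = 6.49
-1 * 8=-8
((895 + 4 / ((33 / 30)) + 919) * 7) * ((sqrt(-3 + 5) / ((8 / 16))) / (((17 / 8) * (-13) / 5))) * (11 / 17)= -4214.65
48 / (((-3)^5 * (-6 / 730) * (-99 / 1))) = -5840 / 24057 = -0.24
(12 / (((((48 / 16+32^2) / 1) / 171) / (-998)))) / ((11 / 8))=-16383168 / 11297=-1450.22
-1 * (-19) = 19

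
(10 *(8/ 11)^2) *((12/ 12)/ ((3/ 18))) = 3840/ 121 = 31.74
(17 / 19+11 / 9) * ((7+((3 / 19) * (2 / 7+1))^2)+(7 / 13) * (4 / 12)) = 1803249062 / 117967941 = 15.29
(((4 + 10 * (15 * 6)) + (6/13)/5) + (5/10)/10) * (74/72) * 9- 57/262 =8363.10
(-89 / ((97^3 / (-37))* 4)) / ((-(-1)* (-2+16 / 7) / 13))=299663 / 7301384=0.04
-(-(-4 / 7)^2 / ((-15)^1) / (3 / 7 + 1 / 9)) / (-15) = 8 / 2975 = 0.00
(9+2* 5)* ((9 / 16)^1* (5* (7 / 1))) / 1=5985 / 16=374.06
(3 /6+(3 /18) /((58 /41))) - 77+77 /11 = -24145 /348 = -69.38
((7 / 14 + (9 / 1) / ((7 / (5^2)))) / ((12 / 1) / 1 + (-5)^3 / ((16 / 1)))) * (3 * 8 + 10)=124304 / 469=265.04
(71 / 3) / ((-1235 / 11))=-781 / 3705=-0.21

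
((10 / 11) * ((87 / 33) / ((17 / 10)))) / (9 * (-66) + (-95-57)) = -1450 / 767261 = -0.00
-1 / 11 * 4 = -4 / 11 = -0.36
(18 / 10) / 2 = 9 / 10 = 0.90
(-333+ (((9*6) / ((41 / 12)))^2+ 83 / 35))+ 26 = -54.83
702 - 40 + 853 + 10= 1525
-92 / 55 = -1.67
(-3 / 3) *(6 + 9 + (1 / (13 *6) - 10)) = -391 / 78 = -5.01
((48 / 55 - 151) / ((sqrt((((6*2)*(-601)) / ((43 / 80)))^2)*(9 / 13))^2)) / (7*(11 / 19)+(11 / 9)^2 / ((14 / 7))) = -49022956723 / 135236151021312000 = -0.00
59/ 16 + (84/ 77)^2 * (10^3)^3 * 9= 20736000007139/ 1936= 10710743805.34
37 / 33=1.12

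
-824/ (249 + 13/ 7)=-1442/ 439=-3.28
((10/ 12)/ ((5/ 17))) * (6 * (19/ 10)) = 323/ 10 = 32.30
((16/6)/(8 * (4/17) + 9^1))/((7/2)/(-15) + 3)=272/3071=0.09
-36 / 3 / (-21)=4 / 7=0.57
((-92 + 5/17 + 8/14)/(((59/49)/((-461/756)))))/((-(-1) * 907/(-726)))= -67216105/1819442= -36.94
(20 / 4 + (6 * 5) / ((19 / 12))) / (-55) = -91 / 209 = -0.44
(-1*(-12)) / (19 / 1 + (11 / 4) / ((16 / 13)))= 256 / 453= 0.57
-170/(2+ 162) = -85/82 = -1.04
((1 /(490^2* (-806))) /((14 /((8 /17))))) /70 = -1 /403006649500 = -0.00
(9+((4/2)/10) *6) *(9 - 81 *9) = -7344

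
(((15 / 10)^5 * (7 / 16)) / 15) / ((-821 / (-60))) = 1701 / 105088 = 0.02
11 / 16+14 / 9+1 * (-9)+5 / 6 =-853 / 144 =-5.92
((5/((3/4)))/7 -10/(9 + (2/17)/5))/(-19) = 2510/306033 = 0.01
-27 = -27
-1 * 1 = -1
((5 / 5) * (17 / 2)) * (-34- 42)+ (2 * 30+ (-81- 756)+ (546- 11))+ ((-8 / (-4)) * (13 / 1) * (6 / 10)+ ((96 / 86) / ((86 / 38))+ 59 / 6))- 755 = -89699063 / 55470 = -1617.07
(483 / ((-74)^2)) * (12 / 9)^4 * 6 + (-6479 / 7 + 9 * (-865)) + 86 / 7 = -750056792 / 86247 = -8696.61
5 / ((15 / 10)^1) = 10 / 3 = 3.33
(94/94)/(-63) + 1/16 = 47/1008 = 0.05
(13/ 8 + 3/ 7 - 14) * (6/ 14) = -2007/ 392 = -5.12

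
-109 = -109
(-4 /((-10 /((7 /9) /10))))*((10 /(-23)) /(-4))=7 /2070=0.00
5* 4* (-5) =-100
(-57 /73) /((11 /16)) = -912 /803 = -1.14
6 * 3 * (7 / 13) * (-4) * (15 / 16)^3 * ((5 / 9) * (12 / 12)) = -118125 / 6656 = -17.75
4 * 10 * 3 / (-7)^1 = -120 / 7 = -17.14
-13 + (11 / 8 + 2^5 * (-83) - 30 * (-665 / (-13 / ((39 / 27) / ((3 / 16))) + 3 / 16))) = -127741 / 8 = -15967.62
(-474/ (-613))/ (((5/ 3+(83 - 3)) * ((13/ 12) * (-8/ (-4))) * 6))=0.00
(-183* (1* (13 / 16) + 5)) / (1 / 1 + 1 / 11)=-62403 / 64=-975.05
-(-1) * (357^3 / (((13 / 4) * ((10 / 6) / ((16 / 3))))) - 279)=2911936617 / 65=44799024.88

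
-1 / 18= -0.06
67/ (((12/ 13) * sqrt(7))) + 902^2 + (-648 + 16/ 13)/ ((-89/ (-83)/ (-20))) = 871 * sqrt(7)/ 84 + 955297108/ 1157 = 825694.77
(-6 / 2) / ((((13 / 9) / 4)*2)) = -54 / 13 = -4.15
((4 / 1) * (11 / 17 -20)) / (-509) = 1316 / 8653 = 0.15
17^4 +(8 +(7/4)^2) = 83532.06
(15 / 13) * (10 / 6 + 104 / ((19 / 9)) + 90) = 40165 / 247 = 162.61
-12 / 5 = -2.40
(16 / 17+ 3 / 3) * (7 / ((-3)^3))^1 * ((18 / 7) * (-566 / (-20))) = -3113 / 85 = -36.62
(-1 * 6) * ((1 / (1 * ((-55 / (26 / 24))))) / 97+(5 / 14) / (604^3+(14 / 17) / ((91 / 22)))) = 2215700318429 / 1818593161706860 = 0.00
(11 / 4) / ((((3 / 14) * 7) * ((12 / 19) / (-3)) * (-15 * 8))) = 209 / 2880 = 0.07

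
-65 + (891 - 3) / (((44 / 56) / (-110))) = -124385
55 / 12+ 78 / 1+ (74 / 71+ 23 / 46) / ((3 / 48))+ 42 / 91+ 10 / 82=48973177 / 454116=107.84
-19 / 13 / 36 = -19 / 468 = -0.04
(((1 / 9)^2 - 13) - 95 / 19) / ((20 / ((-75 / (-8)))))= -7285 / 864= -8.43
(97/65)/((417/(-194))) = -18818/27105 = -0.69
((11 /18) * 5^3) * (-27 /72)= -1375 /48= -28.65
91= 91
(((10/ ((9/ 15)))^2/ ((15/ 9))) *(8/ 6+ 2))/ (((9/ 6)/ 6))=20000/ 9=2222.22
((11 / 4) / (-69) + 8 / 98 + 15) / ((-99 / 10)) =-1.52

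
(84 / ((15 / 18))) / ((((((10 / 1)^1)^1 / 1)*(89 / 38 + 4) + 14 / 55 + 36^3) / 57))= 6004152 / 48822061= 0.12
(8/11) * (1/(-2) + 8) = 60/11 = 5.45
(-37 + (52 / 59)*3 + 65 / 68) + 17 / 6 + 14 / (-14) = -379937 / 12036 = -31.57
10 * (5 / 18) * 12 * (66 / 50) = 44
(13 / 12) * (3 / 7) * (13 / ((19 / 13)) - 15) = -377 / 133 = -2.83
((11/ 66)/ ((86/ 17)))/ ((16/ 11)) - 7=-6.98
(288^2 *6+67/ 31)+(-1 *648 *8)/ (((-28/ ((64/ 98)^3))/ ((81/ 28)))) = 88963996777603/ 178708831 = 497815.34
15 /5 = 3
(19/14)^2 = 361/196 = 1.84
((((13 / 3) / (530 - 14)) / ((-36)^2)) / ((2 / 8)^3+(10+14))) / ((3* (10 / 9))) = 13 / 160601130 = 0.00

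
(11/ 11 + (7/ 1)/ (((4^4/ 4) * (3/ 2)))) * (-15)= -515/ 32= -16.09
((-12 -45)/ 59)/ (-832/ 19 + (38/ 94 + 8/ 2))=50901/ 2075089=0.02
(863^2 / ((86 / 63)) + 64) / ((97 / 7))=328481657 / 8342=39376.85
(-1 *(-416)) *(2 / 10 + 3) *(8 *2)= 106496 / 5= 21299.20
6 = 6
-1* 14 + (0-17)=-31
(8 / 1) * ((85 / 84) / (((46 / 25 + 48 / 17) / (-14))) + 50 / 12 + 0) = 8950 / 991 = 9.03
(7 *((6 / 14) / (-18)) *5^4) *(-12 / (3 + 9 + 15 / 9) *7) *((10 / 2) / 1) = 131250 / 41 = 3201.22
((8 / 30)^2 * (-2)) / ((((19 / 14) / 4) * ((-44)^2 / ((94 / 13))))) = -10528 / 6724575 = -0.00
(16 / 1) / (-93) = -16 / 93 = -0.17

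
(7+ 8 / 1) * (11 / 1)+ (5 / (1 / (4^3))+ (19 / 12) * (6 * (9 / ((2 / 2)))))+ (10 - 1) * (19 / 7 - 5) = 7699 / 14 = 549.93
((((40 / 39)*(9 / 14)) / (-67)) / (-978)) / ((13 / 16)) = 160 / 12919543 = 0.00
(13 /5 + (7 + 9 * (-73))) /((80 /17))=-55029 /400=-137.57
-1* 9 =-9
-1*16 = -16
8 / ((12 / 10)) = 20 / 3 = 6.67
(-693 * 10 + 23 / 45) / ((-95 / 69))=7172021 / 1425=5033.00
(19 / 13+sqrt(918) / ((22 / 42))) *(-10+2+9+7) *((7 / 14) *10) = 760 / 13+2520 *sqrt(102) / 11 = 2372.17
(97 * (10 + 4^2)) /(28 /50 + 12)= 31525 /157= 200.80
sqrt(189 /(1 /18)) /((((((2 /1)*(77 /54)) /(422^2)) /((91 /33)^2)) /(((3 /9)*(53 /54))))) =5582844358*sqrt(42) /3993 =9061098.58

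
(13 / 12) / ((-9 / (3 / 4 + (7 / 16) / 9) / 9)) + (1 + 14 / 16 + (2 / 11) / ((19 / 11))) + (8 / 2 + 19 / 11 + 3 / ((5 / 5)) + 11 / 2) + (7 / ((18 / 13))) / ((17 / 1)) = 96021617 / 6139584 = 15.64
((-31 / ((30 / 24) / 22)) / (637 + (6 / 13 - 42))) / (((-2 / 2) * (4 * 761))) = 8866 / 29454505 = 0.00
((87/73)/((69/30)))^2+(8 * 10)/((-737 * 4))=501454480/2077633217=0.24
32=32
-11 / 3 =-3.67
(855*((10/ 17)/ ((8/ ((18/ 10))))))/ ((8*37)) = 7695/ 20128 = 0.38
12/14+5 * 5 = 181/7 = 25.86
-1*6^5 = -7776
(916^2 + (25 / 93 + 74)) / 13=78039115 / 1209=64548.48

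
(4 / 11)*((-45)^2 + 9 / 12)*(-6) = -48618 / 11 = -4419.82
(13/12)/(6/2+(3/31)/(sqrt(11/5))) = 137423/380376 - 403 * sqrt(55)/380376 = 0.35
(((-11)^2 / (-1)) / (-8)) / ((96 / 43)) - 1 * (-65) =55123 / 768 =71.77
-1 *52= -52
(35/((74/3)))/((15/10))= 35/37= 0.95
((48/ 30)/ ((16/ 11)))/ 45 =11/ 450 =0.02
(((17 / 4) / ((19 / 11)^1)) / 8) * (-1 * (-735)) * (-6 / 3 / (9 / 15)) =-229075 / 304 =-753.54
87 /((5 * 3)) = 29 /5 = 5.80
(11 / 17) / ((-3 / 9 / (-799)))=1551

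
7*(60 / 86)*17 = 3570 / 43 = 83.02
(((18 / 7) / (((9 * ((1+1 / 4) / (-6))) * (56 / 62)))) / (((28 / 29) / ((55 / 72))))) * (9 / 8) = -29667 / 21952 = -1.35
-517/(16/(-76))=9823/4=2455.75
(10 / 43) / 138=5 / 2967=0.00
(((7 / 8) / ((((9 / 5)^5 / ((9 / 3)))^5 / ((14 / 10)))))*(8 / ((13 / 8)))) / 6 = 11682510375976562500 / 115218195555482514247077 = 0.00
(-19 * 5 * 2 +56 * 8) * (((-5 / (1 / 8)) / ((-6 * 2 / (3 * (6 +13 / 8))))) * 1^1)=39345 / 2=19672.50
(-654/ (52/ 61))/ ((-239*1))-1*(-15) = 113157/ 6214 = 18.21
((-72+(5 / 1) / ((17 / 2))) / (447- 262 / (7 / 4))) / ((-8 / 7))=29743 / 141508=0.21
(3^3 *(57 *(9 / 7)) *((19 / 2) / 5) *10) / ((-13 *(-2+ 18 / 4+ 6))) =-526338 / 1547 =-340.23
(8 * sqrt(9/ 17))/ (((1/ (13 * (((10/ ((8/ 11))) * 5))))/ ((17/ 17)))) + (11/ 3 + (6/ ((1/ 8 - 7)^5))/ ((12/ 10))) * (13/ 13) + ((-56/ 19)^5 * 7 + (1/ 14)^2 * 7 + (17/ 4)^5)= -893188499623554743003/ 5359579277458560000 + 21450 * sqrt(17)/ 17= 5035.74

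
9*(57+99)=1404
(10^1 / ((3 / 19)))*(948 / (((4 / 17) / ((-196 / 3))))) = -50013320 / 3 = -16671106.67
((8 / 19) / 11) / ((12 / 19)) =2 / 33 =0.06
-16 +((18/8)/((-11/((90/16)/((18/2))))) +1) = -5325/352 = -15.13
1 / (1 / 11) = 11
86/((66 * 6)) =43/198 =0.22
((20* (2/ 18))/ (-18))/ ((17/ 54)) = -20/ 51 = -0.39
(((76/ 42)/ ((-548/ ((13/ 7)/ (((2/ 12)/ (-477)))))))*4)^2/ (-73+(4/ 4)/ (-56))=-592269515136/ 8774676421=-67.50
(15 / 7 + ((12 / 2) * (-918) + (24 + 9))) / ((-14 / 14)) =38310 / 7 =5472.86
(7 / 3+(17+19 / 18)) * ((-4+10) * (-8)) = -2936 / 3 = -978.67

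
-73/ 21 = -3.48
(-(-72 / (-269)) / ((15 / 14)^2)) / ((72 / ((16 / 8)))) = -392 / 60525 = -0.01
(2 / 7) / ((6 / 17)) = 17 / 21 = 0.81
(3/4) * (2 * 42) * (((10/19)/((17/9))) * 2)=11340/323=35.11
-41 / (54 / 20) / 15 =-1.01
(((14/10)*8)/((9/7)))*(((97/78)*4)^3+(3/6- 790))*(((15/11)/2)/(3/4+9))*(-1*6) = 61984555472/25447851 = 2435.75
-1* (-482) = 482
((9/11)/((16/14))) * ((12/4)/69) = 63/2024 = 0.03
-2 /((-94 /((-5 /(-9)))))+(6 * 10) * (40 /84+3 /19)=2141045 /56259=38.06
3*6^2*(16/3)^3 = 16384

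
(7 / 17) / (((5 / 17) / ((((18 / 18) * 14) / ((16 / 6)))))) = 147 / 20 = 7.35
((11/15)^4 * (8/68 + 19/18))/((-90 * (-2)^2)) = -0.00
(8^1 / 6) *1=4 / 3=1.33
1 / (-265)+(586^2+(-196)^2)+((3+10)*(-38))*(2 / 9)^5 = 5974584200651 / 15647985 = 381811.73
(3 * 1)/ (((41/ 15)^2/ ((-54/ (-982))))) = 18225/ 825371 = 0.02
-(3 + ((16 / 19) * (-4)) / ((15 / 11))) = -151 / 285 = -0.53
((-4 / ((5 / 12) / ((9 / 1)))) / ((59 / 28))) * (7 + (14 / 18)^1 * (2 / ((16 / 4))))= -89376 / 295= -302.97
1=1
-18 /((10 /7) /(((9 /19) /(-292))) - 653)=1134 /96619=0.01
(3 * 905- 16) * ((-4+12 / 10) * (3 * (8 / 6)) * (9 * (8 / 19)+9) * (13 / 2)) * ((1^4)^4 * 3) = -716195844 / 95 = -7538903.62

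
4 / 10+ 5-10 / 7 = 139 / 35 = 3.97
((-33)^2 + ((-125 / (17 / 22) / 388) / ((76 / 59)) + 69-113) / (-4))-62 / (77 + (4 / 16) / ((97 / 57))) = 32989954931073 / 30010586336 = 1099.28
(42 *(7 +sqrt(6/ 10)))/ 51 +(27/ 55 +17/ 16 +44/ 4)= 14 *sqrt(15)/ 85 +274039/ 14960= 18.96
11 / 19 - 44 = -825 / 19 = -43.42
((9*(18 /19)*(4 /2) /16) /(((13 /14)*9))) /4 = 0.03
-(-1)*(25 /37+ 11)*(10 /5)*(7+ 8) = 12960 /37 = 350.27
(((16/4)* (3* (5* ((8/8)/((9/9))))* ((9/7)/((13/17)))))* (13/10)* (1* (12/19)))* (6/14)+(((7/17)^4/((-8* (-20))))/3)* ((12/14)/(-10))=2208161287067/62206440800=35.50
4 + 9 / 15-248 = -1217 / 5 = -243.40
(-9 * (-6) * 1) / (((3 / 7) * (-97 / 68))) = -8568 / 97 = -88.33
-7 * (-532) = 3724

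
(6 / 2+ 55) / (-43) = -58 / 43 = -1.35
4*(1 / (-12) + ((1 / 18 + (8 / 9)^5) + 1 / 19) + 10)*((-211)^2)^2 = 94109336346557945 / 1121931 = 83881572348.53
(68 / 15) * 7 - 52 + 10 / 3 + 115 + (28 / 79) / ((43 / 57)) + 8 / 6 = 1696289 / 16985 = 99.87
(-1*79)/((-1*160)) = 79/160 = 0.49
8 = 8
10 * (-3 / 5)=-6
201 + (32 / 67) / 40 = 67339 / 335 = 201.01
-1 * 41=-41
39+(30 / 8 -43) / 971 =151319 / 3884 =38.96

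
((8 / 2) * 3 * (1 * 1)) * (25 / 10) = 30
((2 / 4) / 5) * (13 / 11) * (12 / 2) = 39 / 55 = 0.71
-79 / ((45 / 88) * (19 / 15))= -6952 / 57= -121.96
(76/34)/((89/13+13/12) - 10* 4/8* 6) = -5928/58531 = -0.10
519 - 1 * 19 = 500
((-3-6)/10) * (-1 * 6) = 27/5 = 5.40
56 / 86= 28 / 43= 0.65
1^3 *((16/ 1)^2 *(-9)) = -2304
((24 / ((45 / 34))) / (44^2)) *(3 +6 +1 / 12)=1853 / 21780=0.09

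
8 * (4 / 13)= 32 / 13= 2.46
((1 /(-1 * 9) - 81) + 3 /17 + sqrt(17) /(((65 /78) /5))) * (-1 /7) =1769 /153 - 6 * sqrt(17) /7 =8.03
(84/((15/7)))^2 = 38416/25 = 1536.64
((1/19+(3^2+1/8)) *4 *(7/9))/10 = 217/76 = 2.86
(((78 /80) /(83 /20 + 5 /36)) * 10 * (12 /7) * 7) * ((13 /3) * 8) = 182520 /193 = 945.70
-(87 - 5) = -82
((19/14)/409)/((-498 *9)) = -19/25663932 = -0.00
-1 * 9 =-9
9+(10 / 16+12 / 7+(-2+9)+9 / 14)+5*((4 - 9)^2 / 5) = 2463 / 56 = 43.98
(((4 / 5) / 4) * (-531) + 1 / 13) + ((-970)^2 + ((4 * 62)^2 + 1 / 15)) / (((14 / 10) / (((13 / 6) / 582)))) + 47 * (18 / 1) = 16232154089 / 4766580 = 3405.41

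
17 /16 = 1.06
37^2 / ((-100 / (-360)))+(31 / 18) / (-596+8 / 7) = 1846966099 / 374760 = 4928.40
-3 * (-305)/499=915/499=1.83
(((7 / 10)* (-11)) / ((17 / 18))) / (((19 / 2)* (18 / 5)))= -77 / 323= -0.24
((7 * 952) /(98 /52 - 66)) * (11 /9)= -1905904 /15003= -127.03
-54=-54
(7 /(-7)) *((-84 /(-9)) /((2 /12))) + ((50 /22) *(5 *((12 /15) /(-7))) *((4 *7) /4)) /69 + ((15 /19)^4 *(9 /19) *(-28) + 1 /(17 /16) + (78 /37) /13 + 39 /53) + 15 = -2784565701370864 /62652195683517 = -44.44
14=14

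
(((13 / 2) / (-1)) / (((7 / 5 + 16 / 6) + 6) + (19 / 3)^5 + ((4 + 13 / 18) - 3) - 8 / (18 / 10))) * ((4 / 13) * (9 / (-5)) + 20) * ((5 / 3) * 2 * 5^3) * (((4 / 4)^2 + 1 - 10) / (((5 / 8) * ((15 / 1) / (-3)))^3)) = -838729728 / 619470925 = -1.35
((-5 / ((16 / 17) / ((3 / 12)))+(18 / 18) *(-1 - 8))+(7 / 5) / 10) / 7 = -16301 / 11200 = -1.46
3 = 3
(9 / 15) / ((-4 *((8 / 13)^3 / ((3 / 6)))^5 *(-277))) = 153557679042272271 / 6237485483908136960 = 0.02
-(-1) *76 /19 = 4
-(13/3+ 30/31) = -5.30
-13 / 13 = -1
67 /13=5.15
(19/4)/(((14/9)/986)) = 84303/28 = 3010.82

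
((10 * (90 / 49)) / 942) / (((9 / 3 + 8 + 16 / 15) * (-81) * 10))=-25 / 12531897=-0.00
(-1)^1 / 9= -1 / 9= -0.11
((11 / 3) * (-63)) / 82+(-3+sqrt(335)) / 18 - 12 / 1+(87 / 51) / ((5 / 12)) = -113851 / 10455+sqrt(335) / 18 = -9.87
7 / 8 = 0.88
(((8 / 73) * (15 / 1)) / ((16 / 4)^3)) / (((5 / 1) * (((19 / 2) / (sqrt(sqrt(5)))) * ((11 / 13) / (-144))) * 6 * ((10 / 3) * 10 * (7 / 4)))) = -702 * 5^(1 / 4) / 2669975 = -0.00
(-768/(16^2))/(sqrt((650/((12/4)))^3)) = -9 * sqrt(78)/84500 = -0.00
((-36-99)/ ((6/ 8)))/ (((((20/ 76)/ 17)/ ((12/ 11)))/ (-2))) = 279072/ 11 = 25370.18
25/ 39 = 0.64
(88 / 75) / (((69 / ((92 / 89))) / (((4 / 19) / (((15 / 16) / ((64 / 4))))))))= 360448 / 5707125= 0.06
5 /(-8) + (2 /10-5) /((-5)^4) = -15817 /25000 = -0.63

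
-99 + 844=745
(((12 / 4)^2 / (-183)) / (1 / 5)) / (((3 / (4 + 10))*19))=-70 / 1159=-0.06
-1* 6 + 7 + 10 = 11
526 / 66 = 7.97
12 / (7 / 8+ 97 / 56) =336 / 73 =4.60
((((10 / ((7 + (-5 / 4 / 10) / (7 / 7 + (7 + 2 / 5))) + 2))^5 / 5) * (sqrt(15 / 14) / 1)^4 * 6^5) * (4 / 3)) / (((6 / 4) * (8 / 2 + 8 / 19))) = 153720176246784000000 / 250793089267291099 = 612.94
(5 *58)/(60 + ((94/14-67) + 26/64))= 64960/27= 2405.93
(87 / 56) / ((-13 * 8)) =-87 / 5824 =-0.01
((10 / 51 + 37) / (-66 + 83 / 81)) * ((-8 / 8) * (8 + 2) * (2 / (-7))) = -146340 / 89471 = -1.64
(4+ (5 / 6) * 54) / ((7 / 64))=448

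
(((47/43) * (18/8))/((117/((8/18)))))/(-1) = -47/5031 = -0.01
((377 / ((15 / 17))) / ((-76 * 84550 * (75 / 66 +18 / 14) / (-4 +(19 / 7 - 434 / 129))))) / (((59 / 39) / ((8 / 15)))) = 405087254 / 9001096824375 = 0.00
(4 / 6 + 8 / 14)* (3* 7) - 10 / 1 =16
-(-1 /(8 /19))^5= 2476099 /32768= 75.56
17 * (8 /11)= 136 /11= 12.36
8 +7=15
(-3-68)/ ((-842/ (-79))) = -5609/ 842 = -6.66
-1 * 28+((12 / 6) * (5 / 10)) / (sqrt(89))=-28+sqrt(89) / 89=-27.89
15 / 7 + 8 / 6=73 / 21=3.48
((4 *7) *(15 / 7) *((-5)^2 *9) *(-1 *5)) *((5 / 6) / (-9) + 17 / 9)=-121250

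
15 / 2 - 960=-1905 / 2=-952.50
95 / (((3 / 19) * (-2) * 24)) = -1805 / 144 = -12.53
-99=-99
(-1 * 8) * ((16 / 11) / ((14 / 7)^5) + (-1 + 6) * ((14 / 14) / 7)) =-468 / 77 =-6.08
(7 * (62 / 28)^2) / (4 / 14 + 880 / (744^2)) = 119.46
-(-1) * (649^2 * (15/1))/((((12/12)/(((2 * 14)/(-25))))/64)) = -2264376576/5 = -452875315.20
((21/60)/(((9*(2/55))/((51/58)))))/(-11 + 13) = 1309/2784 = 0.47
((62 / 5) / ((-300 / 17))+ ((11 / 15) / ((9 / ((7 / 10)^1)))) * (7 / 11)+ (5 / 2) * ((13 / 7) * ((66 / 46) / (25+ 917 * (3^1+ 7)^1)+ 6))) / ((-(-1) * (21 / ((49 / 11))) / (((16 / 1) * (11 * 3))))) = 3045.45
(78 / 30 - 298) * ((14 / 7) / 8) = -1477 / 20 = -73.85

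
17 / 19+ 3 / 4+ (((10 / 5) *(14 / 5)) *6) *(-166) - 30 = -2130263 / 380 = -5605.96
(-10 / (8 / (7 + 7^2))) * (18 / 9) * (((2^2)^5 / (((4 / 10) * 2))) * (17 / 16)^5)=-248474975 / 1024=-242651.34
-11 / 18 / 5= -11 / 90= -0.12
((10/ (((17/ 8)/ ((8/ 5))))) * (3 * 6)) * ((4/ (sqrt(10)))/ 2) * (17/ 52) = 28.02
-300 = -300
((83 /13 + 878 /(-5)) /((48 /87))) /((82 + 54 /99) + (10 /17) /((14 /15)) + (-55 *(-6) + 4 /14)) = -417533039 /562869840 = -0.74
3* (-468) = -1404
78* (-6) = -468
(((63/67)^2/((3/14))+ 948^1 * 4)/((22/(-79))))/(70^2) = -134622399/48391420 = -2.78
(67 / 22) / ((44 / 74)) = 2479 / 484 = 5.12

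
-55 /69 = -0.80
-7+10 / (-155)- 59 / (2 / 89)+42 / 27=-1468103 / 558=-2631.01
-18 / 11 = -1.64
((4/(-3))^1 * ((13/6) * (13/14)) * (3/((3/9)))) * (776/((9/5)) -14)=-634426/63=-10070.25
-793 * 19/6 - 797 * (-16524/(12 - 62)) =-39885559/150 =-265903.73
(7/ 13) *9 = 63/ 13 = 4.85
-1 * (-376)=376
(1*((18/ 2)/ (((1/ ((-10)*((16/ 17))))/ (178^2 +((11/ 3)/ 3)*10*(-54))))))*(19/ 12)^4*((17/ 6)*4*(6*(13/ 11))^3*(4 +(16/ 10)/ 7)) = -375608942593664/ 1331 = -282200557921.61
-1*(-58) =58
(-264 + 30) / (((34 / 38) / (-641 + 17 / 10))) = 14211639 / 85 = 167195.75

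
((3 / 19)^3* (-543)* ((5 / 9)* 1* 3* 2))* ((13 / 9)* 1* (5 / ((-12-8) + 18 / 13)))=2294175 / 829939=2.76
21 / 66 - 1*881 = -19375 / 22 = -880.68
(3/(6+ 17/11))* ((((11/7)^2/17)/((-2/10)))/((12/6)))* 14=-19965/9877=-2.02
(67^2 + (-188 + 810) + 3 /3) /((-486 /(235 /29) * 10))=-8.52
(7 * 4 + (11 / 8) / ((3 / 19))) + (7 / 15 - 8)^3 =-10552051 / 27000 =-390.82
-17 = -17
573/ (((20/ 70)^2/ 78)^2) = 2092550733/ 4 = 523137683.25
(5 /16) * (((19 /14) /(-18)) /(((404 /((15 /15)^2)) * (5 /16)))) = -19 /101808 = -0.00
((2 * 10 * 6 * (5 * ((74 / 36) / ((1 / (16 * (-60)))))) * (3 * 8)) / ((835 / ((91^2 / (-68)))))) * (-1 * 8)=-94125158400 / 2839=-33154335.47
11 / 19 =0.58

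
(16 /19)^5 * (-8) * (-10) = 33.88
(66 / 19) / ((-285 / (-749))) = 16478 / 1805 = 9.13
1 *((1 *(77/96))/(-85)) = -0.01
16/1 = 16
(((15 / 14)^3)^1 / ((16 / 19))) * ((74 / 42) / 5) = 158175 / 307328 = 0.51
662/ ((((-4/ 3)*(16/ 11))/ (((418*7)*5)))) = -79901745/ 16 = -4993859.06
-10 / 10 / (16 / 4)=-1 / 4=-0.25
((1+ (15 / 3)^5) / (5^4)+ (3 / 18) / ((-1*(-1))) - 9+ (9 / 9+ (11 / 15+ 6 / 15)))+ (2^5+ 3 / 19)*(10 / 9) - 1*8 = 5564467 / 213750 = 26.03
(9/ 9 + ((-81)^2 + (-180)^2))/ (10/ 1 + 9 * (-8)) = -628.42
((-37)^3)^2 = 2565726409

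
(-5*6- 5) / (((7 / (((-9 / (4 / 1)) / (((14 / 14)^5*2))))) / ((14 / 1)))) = 315 / 4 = 78.75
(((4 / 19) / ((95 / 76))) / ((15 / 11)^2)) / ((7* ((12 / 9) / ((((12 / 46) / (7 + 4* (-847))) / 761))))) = -968 / 983828314875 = -0.00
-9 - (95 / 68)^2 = -50641 / 4624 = -10.95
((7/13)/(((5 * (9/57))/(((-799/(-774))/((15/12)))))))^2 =45170701156/142374155625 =0.32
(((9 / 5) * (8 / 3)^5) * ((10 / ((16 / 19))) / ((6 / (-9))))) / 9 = -38912 / 81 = -480.40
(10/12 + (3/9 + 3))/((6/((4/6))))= 25/54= 0.46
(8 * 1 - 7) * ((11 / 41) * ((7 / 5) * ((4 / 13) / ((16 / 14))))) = 539 / 5330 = 0.10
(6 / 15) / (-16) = -0.02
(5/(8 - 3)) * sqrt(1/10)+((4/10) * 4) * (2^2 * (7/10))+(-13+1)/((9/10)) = -664/75+sqrt(10)/10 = -8.54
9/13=0.69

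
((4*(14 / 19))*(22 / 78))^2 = 379456 / 549081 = 0.69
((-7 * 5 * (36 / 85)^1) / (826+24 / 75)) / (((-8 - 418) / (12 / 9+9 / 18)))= 0.00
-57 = -57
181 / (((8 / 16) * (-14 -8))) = -181 / 11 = -16.45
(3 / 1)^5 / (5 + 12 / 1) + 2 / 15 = 3679 / 255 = 14.43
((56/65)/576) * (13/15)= 7/5400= 0.00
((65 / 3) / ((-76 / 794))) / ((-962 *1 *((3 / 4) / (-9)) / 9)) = -17865 / 703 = -25.41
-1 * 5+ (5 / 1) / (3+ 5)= -35 / 8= -4.38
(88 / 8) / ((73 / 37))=407 / 73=5.58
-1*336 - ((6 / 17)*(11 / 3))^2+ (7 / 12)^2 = -14038511 / 41616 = -337.33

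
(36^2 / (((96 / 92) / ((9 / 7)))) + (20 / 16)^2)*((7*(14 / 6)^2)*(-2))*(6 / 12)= -8772127 / 144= -60917.55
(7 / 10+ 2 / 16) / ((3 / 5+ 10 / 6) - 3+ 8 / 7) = 693 / 344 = 2.01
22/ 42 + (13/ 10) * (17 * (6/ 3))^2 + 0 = 157849/ 105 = 1503.32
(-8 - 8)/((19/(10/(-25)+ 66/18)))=-784/285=-2.75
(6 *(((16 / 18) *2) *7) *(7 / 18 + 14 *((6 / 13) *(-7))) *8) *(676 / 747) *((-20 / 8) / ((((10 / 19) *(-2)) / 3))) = -172707.63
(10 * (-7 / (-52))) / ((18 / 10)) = 0.75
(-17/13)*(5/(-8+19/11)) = 935/897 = 1.04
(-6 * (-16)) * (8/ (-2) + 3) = -96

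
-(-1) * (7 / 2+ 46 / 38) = 179 / 38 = 4.71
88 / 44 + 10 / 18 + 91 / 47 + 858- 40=347914 / 423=822.49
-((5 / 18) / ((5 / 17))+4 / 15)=-109 / 90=-1.21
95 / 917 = 0.10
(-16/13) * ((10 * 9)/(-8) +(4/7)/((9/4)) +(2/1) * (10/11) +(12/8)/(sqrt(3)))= 7828/693- 8 * sqrt(3)/13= 10.23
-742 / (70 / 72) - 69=-4161 / 5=-832.20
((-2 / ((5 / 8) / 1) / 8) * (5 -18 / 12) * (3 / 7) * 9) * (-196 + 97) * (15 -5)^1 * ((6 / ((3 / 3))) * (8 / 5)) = 256608 / 5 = 51321.60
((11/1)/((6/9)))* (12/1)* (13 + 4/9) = 2662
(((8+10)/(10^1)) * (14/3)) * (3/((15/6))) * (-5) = -252/5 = -50.40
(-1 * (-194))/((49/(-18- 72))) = -17460/49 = -356.33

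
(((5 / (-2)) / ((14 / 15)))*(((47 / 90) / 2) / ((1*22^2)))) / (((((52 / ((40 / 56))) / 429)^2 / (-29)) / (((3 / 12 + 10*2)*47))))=1945852875 / 1404928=1385.02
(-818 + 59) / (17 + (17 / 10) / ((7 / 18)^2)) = -16905 / 629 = -26.88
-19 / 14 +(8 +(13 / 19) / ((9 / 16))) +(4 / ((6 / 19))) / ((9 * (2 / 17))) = 142363 / 7182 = 19.82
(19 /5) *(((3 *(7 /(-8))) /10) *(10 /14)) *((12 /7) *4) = -171 /35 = -4.89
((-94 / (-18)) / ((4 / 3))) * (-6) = -47 / 2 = -23.50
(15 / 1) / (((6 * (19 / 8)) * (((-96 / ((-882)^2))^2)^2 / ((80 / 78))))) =147177848790327708675 / 31616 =4655169812447106.17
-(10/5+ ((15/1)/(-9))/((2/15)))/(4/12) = 63/2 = 31.50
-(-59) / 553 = 59 / 553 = 0.11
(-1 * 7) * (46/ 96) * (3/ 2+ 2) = -1127/ 96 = -11.74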